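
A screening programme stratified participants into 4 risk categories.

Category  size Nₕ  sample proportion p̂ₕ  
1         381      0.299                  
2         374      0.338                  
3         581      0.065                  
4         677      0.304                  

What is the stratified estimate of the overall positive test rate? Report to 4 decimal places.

0.2404

N = 381 + 374 + 581 + 677 = 2013.
Overall proportion = Σ (Nₕ/N)·p̂ₕ.
Σ Nₕp̂ₕ = 113.919 + 126.412 + 37.765 + 205.808 = 483.904.
483.904 / 2013 = 0.240389... → 0.2404.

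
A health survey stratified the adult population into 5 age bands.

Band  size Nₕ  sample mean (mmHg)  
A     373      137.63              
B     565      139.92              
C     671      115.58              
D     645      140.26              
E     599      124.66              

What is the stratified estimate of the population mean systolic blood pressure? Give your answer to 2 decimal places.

130.77

x̄_st = (Σ Nₕx̄ₕ) / (Σ Nₕ) = (373·137.63 + 565·139.92 + 671·115.58 + 645·140.26 + 599·124.66) / 2853
= 373084.01 / 2853 = 130.7690... → 130.77.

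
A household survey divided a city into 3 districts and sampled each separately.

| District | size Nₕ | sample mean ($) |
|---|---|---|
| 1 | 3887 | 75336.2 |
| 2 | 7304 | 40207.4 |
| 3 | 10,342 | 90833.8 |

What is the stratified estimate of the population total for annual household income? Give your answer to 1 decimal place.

1525909818.6

1: 3887·75336.2 = 292831809.4
2: 7304·40207.4 = 293674849.6
3: 10342·90833.8 = 939403159.6
τ̂ = Σ Nₕx̄ₕ = 1525909818.6.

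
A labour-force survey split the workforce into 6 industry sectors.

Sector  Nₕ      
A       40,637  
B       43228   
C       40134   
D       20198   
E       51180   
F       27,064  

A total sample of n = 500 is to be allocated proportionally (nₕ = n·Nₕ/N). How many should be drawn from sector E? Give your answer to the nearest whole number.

N = 40637 + 43228 + 40134 + 20198 + 51180 + 27064 = 222441.
n_E = 500·51180/222441 = 115.042... → 115.

115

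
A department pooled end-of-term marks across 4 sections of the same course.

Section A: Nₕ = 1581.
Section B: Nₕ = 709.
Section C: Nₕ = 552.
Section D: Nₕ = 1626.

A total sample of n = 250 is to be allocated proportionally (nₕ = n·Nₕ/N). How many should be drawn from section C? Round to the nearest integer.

31

Share of section C = 552/4468 = 0.12355.
Allocate 250 × 0.12355 = 30.886... → 31.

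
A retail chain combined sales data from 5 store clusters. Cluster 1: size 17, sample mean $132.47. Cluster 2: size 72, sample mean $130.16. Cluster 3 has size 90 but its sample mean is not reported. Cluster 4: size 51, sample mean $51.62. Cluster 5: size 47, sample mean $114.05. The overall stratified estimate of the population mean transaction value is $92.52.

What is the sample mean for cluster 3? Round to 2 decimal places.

66.80

N = 17 + 72 + 90 + 51 + 47 = 277.
Overall total = μ·N = 92.52·277 = 25628.04.
Subtract the known strata: 17·132.47 + 72·130.16 + 51·51.62 + 47·114.05 = 19616.48.
Remaining total for cluster 3: 25628.04 − 19616.48 = 6011.56.
Divide by its size: 6011.56 / 90 = 66.7951... → 66.80.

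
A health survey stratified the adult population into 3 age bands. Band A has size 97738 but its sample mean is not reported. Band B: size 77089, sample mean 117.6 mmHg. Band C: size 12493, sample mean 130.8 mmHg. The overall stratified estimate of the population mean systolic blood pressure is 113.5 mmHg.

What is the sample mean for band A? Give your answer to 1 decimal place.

N = 97738 + 77089 + 12493 = 187320.
Overall total = μ·N = 113.5·187320 = 21260820.
Subtract the known strata: 77089·117.6 + 12493·130.8 = 10699750.8.
Remaining total for band A: 21260820 − 10699750.8 = 10561069.2.
Divide by its size: 10561069.2 / 97738 = 108.055... → 108.1.

108.1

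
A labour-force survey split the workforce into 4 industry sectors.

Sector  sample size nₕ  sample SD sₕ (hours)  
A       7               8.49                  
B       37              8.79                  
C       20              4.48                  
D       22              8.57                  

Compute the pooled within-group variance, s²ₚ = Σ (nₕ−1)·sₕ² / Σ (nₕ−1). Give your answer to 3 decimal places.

62.654

A: (7−1)·8.49² = 6·72.0801 = 432.4806
B: (37−1)·8.79² = 36·77.2641 = 2781.5076
C: (20−1)·4.48² = 19·20.0704 = 381.3376
D: (22−1)·8.57² = 21·73.4449 = 1542.3429
Numerator = 5137.6687; denominator = Σ(nₕ−1) = 82.
s²ₚ = 5137.6687/82 = 62.65450... → 62.654.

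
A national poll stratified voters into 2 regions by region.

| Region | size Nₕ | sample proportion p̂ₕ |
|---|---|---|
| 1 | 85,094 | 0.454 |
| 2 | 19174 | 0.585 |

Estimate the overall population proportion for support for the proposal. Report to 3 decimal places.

0.478

Wₕ = Nₕ/N with N = 104268: 0.8161, 0.1839.
p̂_st = 0.8161·0.454 + 0.1839·0.585 ≈ 0.47809... → 0.478.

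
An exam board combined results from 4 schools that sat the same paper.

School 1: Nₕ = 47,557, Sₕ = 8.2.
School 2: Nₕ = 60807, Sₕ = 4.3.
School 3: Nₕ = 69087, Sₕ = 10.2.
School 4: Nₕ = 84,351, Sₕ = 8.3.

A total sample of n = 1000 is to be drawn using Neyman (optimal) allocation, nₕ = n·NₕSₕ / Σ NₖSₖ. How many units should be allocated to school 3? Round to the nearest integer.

Σ NₕSₕ = 47557·8.2 + 60807·4.3 + 69087·10.2 + 84351·8.3 = 2056238.2.
Share for 3: 704687.4/2056238.2 = 0.34271.
n_3 = 1000 × 0.34271 = 342.707... → 343.

343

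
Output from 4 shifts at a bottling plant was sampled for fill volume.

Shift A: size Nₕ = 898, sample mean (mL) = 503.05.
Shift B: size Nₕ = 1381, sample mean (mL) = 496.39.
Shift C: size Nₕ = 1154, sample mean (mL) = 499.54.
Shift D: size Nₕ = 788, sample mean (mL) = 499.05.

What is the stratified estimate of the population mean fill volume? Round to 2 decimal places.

499.16

x̄_st = (Σ Nₕx̄ₕ) / (Σ Nₕ) = (898·503.05 + 1381·496.39 + 1154·499.54 + 788·499.05) / 4221
= 2106974.05 / 4221 = 499.1647... → 499.16.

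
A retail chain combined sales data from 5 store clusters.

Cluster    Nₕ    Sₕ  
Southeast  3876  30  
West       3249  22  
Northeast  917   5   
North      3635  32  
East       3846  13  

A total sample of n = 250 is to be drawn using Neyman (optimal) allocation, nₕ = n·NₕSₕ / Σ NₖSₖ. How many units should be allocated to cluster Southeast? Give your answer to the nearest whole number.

Σ NₕSₕ = 3876·30 + 3249·22 + 917·5 + 3635·32 + 3846·13 = 358661.
Share for Southeast: 116280/358661 = 0.32421.
n_Southeast = 250 × 0.32421 = 81.051... → 81.

81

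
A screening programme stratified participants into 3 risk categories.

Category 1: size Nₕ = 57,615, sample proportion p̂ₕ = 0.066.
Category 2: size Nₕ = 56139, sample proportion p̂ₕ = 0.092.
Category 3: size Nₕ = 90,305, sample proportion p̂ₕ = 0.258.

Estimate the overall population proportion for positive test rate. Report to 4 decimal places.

Wₕ = Nₕ/N with N = 204059: 0.2823, 0.2751, 0.4425.
p̂_st = 0.2823·0.066 + 0.2751·0.092 + 0.4425·0.258 ≈ 0.158121... → 0.1581.

0.1581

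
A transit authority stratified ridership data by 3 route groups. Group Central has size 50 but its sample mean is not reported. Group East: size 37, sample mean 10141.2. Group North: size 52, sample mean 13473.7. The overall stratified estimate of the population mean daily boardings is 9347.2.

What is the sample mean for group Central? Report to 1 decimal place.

4468.1

N = 50 + 37 + 52 = 139.
Overall total = μ·N = 9347.2·139 = 1299260.8.
Subtract the known strata: 37·10141.2 + 52·13473.7 = 1075856.8.
Remaining total for group Central: 1299260.8 − 1075856.8 = 223404.
Divide by its size: 223404 / 50 = 4468.08 → 4468.1.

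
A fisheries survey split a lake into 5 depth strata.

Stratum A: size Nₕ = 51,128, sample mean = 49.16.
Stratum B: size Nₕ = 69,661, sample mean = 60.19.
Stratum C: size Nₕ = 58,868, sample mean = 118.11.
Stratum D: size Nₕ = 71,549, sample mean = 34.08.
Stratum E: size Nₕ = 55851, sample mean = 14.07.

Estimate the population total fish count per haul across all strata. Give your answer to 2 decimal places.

Population total = Σ Nₕ·x̄ₕ (each stratum's size times its mean).
51128·49.16 + 69661·60.19 + 58868·118.11 + 71549·34.08 + 55851·14.07 = 2513452.48 + 4192895.59 + 6952899.48 + 2438389.92 + 785823.57 = 16883461.04.

16883461.04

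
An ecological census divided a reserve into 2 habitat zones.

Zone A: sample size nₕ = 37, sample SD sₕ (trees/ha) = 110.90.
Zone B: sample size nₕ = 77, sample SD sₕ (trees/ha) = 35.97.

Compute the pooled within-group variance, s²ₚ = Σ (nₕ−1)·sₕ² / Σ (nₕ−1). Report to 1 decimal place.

A: (37−1)·110.90² = 36·12298.81 = 442757.16
B: (77−1)·35.97² = 76·1293.8409 = 98331.9084
Numerator = 541089.0684; denominator = Σ(nₕ−1) = 112.
s²ₚ = 541089.0684/112 = 4831.152... → 4831.2.

4831.2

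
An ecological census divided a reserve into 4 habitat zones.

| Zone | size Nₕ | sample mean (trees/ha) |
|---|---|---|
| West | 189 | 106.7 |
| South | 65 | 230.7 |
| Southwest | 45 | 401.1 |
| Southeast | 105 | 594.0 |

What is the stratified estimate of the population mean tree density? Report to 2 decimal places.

286.09

x̄_st = (Σ Nₕx̄ₕ) / (Σ Nₕ) = (189·106.7 + 65·230.7 + 45·401.1 + 105·594.0) / 404
= 115581.3 / 404 = 286.0923... → 286.09.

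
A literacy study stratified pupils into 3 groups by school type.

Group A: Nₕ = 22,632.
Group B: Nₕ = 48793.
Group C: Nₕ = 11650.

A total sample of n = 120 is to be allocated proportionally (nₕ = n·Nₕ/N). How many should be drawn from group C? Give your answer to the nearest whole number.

17

N = 22632 + 48793 + 11650 = 83075.
n_C = 120·11650/83075 = 16.828... → 17.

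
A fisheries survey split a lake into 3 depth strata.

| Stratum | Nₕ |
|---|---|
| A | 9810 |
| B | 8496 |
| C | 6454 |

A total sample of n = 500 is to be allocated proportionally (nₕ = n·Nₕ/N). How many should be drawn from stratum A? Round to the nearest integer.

Share of stratum A = 9810/24760 = 0.39620.
Allocate 500 × 0.39620 = 198.102... → 198.

198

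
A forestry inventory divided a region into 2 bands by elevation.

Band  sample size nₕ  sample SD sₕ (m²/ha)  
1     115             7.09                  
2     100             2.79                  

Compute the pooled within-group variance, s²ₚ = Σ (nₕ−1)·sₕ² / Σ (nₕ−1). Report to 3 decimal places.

Degrees of freedom: 114 + 99 = 213.
Σ(nₕ−1)sₕ² = 114·50.2681 + 99·7.7841 = 6501.1893.
s²ₚ = 6501.1893 / 213 = 30.52202... → 30.522.

30.522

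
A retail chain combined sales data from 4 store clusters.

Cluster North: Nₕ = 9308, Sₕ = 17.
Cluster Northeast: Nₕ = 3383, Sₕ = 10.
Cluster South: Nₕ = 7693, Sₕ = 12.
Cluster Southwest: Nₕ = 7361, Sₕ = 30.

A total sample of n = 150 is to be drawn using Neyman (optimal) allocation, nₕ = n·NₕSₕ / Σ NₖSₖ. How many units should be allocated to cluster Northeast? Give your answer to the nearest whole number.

Σ NₕSₕ = 9308·17 + 3383·10 + 7693·12 + 7361·30 = 505212.
Share for Northeast: 33830/505212 = 0.06696.
n_Northeast = 150 × 0.06696 = 10.044... → 10.

10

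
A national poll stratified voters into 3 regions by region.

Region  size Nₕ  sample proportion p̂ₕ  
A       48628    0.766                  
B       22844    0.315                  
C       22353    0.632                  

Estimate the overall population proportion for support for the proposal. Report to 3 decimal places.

N = 48628 + 22844 + 22353 = 93825.
Overall proportion = Σ (Nₕ/N)·p̂ₕ.
Σ Nₕp̂ₕ = 37249.048 + 7195.86 + 14127.096 = 58572.004.
58572.004 / 93825 = 0.62427... → 0.624.

0.624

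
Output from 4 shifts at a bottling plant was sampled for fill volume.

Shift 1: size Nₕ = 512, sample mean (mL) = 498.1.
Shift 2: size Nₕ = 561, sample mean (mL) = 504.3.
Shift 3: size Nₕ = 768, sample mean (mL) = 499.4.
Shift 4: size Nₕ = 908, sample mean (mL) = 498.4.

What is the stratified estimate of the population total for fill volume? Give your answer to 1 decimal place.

Population total = Σ Nₕ·x̄ₕ (each stratum's size times its mean).
512·498.1 + 561·504.3 + 768·499.4 + 908·498.4 = 255027.2 + 282912.3 + 383539.2 + 452547.2 = 1374025.9.

1374025.9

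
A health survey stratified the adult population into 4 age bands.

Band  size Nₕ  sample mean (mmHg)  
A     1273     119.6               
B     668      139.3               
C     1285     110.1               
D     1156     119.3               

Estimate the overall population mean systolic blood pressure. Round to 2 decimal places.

119.74

N = 4382; weights Wₕ = Nₕ/N = (0.2905, 0.1524, 0.2932, 0.2638).
x̄_st = Σ Wₕ·x̄ₕ = 0.2905·119.6 + 0.1524·139.3 + 0.2932·110.1 + 0.2638·119.3 ≈ 119.7381...
→ 119.74.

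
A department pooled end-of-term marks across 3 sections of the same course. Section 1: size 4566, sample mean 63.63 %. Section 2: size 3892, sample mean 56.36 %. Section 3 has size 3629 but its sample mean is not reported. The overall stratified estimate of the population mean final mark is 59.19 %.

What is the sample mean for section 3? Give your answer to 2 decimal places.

N = 4566 + 3892 + 3629 = 12087.
Overall total = μ·N = 59.19·12087 = 715429.53.
Subtract the known strata: 4566·63.63 + 3892·56.36 = 509887.7.
Remaining total for section 3: 715429.53 − 509887.7 = 205541.83.
Divide by its size: 205541.83 / 3629 = 56.6387... → 56.64.

56.64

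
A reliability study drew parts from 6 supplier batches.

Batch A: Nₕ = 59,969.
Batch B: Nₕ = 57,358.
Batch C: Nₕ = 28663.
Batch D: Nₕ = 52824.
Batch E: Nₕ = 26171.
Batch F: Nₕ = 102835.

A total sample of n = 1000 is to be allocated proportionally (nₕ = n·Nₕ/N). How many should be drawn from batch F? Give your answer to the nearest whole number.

N = 59969 + 57358 + 28663 + 52824 + 26171 + 102835 = 327820.
n_F = 1000·102835/327820 = 313.693... → 314.

314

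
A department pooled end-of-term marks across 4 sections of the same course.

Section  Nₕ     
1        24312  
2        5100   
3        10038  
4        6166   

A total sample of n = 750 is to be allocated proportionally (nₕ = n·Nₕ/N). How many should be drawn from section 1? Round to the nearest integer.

400

Share of section 1 = 24312/45616 = 0.53297.
Allocate 750 × 0.53297 = 399.728... → 400.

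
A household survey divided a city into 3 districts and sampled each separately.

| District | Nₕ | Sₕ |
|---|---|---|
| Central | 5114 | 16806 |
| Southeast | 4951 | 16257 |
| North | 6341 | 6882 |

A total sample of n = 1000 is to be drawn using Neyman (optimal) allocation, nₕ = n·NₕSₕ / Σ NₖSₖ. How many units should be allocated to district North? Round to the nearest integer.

208

Central: NₕSₕ = 5114·16806 = 85945884
Southeast: NₕSₕ = 4951·16257 = 80488407
North: NₕSₕ = 6341·6882 = 43638762
Σ NₕSₕ = 210073053.
n_North = 1000·43638762/210073053 = 207.731... → 208.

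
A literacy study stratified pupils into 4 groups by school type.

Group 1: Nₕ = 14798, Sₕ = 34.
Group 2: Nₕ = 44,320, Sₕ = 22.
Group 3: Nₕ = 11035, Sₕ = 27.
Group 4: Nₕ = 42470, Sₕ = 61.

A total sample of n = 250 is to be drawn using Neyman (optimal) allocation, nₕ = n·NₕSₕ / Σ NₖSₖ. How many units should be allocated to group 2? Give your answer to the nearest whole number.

1: NₕSₕ = 14798·34 = 503132
2: NₕSₕ = 44320·22 = 975040
3: NₕSₕ = 11035·27 = 297945
4: NₕSₕ = 42470·61 = 2590670
Σ NₕSₕ = 4366787.
n_2 = 250·975040/4366787 = 55.821... → 56.

56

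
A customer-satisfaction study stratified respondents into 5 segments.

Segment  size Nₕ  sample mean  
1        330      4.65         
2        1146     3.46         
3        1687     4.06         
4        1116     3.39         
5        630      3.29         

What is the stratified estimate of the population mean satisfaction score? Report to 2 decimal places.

N = 330 + 1146 + 1687 + 1116 + 630 = 4909.
Overall mean = Σ (Nₕ/N)·x̄ₕ — weight by population share, not a simple average.
Σ Nₕx̄ₕ = 330·4.65 + 1146·3.46 + 1687·4.06 + 1116·3.39 + 630·3.29 = 1534.5 + 3965.16 + 6849.22 + 3783.24 + 2072.7 = 18204.82.
Divide by N: 18204.82 / 4909 = 3.7085... → 3.71.

3.71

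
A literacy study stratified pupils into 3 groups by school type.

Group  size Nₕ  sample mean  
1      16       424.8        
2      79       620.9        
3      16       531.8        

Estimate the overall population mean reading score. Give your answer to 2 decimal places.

N = 16 + 79 + 16 = 111.
The stratified mean weights each stratum mean by its population share Nₕ/N.
Σ Nₕx̄ₕ = 16·424.8 + 79·620.9 + 16·531.8 = 6796.8 + 49051.1 + 8508.8 = 64356.7.
Divide by N: 64356.7 / 111 = 579.7901... → 579.79.

579.79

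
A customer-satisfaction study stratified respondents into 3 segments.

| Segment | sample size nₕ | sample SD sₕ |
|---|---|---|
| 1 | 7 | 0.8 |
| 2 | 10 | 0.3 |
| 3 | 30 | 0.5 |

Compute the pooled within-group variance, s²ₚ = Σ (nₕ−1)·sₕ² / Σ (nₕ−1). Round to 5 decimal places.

1: (7−1)·0.8² = 6·0.64 = 3.84
2: (10−1)·0.3² = 9·0.09 = 0.81
3: (30−1)·0.5² = 29·0.25 = 7.25
Numerator = 11.9; denominator = Σ(nₕ−1) = 44.
s²ₚ = 11.9/44 = 0.2704545... → 0.27045.

0.27045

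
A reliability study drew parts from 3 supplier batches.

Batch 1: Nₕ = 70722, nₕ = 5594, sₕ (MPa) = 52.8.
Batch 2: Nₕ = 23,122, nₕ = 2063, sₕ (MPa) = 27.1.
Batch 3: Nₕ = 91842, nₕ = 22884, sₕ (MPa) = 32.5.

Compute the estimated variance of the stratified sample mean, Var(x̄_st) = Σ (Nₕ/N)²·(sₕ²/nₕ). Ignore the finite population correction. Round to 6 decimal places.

N = 185686; Wₕ = Nₕ/N.
batch 1: (70722/185686)²·52.8²/5594 = 0.072292980
batch 2: (23122/185686)²·27.1²/2063 = 0.005519908
batch 3: (91842/185686)²·32.5²/22884 = 0.011291695
Sum = 0.089104583 → 0.089105.

0.089105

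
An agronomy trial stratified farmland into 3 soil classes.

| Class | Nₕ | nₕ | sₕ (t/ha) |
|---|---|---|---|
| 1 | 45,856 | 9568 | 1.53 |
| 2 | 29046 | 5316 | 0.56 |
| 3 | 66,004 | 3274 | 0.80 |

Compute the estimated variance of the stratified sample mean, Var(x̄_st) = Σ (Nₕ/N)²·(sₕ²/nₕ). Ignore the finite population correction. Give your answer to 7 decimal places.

0.0000713

N = 140906. Term for each stratum: Wₕ²sₕ²/nₕ.
Var(x̄_st) = 0.0000259116 + 0.0000025067 + 0.0000428926 = 0.0000713110 → 0.0000713.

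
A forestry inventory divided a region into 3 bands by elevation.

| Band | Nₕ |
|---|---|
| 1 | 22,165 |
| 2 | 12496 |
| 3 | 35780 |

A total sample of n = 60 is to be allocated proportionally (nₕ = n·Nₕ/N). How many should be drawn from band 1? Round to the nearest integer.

19

N = 22165 + 12496 + 35780 = 70441.
n_1 = 60·22165/70441 = 18.880... → 19.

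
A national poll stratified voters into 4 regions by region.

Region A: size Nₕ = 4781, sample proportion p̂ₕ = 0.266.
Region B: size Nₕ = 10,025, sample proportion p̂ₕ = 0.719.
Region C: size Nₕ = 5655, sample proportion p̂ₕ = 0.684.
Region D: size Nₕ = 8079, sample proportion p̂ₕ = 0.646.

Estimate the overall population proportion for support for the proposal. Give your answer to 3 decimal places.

Wₕ = Nₕ/N with N = 28540: 0.1675, 0.3513, 0.1981, 0.2831.
p̂_st = 0.1675·0.266 + 0.3513·0.719 + 0.1981·0.684 + 0.2831·0.646 ≈ 0.61551... → 0.616.

0.616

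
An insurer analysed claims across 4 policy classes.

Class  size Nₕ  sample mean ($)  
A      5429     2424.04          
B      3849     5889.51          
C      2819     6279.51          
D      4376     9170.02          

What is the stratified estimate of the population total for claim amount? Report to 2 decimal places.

93658783.36

A: 5429·2424.04 = 13160113.16
B: 3849·5889.51 = 22668723.99
C: 2819·6279.51 = 17701938.69
D: 4376·9170.02 = 40128007.52
τ̂ = Σ Nₕx̄ₕ = 93658783.36.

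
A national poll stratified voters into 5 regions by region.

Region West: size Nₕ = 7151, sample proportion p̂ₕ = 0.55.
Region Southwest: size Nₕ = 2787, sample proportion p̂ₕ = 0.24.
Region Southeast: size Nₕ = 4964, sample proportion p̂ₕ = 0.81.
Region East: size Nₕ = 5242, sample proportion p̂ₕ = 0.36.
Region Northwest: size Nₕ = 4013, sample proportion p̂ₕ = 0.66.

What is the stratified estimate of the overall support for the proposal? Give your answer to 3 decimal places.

0.545

Wₕ = Nₕ/N with N = 24157: 0.2960, 0.1154, 0.2055, 0.2170, 0.1661.
p̂_st = 0.2960·0.55 + 0.1154·0.24 + 0.2055·0.81 + 0.2170·0.36 + 0.1661·0.66 ≈ 0.54471... → 0.545.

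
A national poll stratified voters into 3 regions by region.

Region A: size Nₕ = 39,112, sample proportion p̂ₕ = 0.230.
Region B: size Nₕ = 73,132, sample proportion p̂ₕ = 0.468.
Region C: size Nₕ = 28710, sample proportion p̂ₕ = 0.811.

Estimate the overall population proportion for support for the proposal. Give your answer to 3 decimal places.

0.472

Wₕ = Nₕ/N with N = 140954: 0.2775, 0.5188, 0.2037.
p̂_st = 0.2775·0.230 + 0.5188·0.468 + 0.2037·0.811 ≈ 0.47182... → 0.472.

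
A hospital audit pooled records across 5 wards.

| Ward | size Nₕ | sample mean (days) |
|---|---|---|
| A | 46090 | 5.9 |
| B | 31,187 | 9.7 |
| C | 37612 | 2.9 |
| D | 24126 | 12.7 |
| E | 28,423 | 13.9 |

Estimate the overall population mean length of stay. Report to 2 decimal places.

x̄_st = (Σ Nₕx̄ₕ) / (Σ Nₕ) = (46090·5.9 + 31187·9.7 + 37612·2.9 + 24126·12.7 + 28423·13.9) / 167438
= 1384999.6 / 167438 = 8.2717... → 8.27.

8.27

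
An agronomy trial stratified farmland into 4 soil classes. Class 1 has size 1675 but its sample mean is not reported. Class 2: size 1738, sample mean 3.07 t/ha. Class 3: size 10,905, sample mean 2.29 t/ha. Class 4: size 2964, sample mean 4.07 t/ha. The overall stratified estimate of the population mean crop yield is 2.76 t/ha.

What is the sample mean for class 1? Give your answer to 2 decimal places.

3.18

N = 1675 + 1738 + 10905 + 2964 = 17282.
Overall total = μ·N = 2.76·17282 = 47698.32.
Subtract the known strata: 1738·3.07 + 10905·2.29 + 2964·4.07 = 42371.59.
Remaining total for class 1: 47698.32 − 42371.59 = 5326.73.
Divide by its size: 5326.73 / 1675 = 3.1801... → 3.18.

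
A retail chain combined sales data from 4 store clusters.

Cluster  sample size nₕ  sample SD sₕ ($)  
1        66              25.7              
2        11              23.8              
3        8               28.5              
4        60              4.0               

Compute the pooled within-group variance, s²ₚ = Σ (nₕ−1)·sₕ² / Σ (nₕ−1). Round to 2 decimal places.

391.67

1: (66−1)·25.7² = 65·660.49 = 42931.85
2: (11−1)·23.8² = 10·566.44 = 5664.4
3: (8−1)·28.5² = 7·812.25 = 5685.75
4: (60−1)·4.0² = 59·16 = 944
Numerator = 55226; denominator = Σ(nₕ−1) = 141.
s²ₚ = 55226/141 = 391.6738... → 391.67.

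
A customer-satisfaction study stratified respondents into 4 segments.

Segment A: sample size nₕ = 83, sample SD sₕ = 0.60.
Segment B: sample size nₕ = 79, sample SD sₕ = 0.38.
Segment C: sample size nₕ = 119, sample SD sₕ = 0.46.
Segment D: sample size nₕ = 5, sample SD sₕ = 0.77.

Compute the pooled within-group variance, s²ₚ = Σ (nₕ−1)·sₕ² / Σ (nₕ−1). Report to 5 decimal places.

0.24157

Degrees of freedom: 82 + 78 + 118 + 4 = 282.
Σ(nₕ−1)sₕ² = 82·0.36 + 78·0.1444 + 118·0.2116 + 4·0.5929 = 68.1236.
s²ₚ = 68.1236 / 282 = 0.2415730... → 0.24157.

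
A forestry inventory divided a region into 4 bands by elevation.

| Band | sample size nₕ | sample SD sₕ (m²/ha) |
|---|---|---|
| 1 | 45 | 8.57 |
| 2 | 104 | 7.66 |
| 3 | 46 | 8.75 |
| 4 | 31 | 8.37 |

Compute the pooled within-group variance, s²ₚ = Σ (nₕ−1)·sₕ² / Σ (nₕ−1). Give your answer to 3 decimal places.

Degrees of freedom: 44 + 103 + 45 + 30 = 222.
Σ(nₕ−1)sₕ² = 44·73.4449 + 103·58.6756 + 45·76.5625 + 30·70.0569 = 14822.1819.
s²ₚ = 14822.1819 / 222 = 66.76659... → 66.767.

66.767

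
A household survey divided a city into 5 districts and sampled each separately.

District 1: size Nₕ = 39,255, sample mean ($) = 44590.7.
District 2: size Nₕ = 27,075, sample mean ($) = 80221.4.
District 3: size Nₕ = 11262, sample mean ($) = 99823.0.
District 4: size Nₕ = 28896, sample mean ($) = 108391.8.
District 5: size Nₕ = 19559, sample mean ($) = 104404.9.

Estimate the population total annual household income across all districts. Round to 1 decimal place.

1: 39255·44590.7 = 1750407928.5
2: 27075·80221.4 = 2171994405
3: 11262·99823.0 = 1124206626
4: 28896·108391.8 = 3132089452.8
5: 19559·104404.9 = 2042055439.1
τ̂ = Σ Nₕx̄ₕ = 10220753851.4.

10220753851.4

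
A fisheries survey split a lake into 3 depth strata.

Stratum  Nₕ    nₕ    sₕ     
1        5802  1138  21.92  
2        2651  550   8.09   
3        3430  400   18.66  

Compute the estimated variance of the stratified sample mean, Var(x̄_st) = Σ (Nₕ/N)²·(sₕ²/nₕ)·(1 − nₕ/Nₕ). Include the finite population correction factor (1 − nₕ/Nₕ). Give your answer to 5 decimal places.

N = 11883. Term for each stratum: Wₕ²sₕ²/nₕ·(1−nₕ/Nₕ).
Var(x̄_st) = 0.08091386 + 0.00469373 + 0.06406898 = 0.14967657 → 0.14968.

0.14968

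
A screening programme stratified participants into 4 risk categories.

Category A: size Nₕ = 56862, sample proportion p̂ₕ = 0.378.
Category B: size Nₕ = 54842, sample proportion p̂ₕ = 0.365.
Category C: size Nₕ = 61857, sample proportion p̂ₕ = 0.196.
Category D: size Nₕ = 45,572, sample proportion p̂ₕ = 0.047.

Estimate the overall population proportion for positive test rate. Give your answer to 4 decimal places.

0.2545

Wₕ = Nₕ/N with N = 219133: 0.2595, 0.2503, 0.2823, 0.2080.
p̂_st = 0.2595·0.378 + 0.2503·0.365 + 0.2823·0.196 + 0.2080·0.047 ≈ 0.254535... → 0.2545.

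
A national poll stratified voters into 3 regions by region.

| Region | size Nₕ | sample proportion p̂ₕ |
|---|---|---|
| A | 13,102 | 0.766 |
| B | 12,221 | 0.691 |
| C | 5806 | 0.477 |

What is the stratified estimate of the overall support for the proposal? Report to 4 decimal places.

N = 13102 + 12221 + 5806 = 31129.
Overall proportion = Σ (Nₕ/N)·p̂ₕ.
Σ Nₕp̂ₕ = 10036.132 + 8444.711 + 2769.462 = 21250.305.
21250.305 / 31129 = 0.682653... → 0.6827.

0.6827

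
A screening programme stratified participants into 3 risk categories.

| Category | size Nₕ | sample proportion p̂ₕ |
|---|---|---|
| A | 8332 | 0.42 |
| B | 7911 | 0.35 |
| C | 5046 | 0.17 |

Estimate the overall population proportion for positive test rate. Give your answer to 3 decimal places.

N = 8332 + 7911 + 5046 = 21289.
Overall proportion = Σ (Nₕ/N)·p̂ₕ.
Σ Nₕp̂ₕ = 3499.44 + 2768.85 + 857.82 = 7126.11.
7126.11 / 21289 = 0.33473... → 0.335.

0.335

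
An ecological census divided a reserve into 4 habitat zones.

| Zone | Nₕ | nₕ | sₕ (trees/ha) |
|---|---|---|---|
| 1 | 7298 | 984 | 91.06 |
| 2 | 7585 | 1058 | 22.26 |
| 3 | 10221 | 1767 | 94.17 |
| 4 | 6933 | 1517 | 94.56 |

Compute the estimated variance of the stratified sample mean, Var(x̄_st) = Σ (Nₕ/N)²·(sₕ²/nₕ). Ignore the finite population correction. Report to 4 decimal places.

1.2504

N = 32037; Wₕ = Nₕ/N.
zone 1: (7298/32037)²·91.06²/984 = 0.4372846
zone 2: (7585/32037)²·22.26²/1058 = 0.0262526
zone 3: (10221/32037)²·94.17²/1767 = 0.5108245
zone 4: (6933/32037)²·94.56²/1517 = 0.2760375
Sum = 1.2503992 → 1.2504.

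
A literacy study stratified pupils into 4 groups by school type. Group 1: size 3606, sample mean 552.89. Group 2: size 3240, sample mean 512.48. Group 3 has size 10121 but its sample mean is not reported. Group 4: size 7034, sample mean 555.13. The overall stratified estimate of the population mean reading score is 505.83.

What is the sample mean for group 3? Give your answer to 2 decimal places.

452.67

N = 3606 + 3240 + 10121 + 7034 = 24001.
Overall total = μ·N = 505.83·24001 = 12140425.83.
Subtract the known strata: 3606·552.89 + 3240·512.48 + 7034·555.13 = 7558940.96.
Remaining total for group 3: 12140425.83 − 7558940.96 = 4581484.87.
Divide by its size: 4581484.87 / 10121 = 452.6712... → 452.67.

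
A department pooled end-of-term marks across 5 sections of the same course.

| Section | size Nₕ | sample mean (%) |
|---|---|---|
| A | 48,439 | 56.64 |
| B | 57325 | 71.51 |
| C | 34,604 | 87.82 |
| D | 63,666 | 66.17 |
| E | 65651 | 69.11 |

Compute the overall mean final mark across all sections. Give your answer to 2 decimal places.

N = 269685; weights Wₕ = Nₕ/N = (0.1796, 0.2126, 0.1283, 0.2361, 0.2434).
x̄_st = Σ Wₕ·x̄ₕ = 0.1796·56.64 + 0.2126·71.51 + 0.1283·87.82 + 0.2361·66.17 + 0.2434·69.11 ≈ 69.0870...
→ 69.09.

69.09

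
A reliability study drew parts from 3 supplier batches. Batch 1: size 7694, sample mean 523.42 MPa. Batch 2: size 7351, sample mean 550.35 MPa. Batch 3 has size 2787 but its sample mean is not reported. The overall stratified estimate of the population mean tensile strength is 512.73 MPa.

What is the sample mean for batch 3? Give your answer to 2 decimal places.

Σ Nₕx̄ₕ = N·μ, so 2787·x̄_3 = 17832·512.73 − (7694·523.42 + 7351·550.35).
= 9143001.36 − 8072816.33 = 1070185.03.
x̄_3 = 1070185.03 / 2787 = 383.9918... → 383.99.

383.99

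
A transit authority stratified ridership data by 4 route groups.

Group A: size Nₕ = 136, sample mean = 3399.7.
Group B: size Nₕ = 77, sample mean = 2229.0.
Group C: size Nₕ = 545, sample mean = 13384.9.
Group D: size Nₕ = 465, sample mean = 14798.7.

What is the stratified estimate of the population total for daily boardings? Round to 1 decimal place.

14810158.2

Estimate total by summing Nₕ·x̄ₕ over strata.
136·3399.7 + 77·2229.0 + 545·13384.9 + 465·14798.7 = 462359.2 + 171633 + 7294770.5 + 6881395.5 = 14810158.2.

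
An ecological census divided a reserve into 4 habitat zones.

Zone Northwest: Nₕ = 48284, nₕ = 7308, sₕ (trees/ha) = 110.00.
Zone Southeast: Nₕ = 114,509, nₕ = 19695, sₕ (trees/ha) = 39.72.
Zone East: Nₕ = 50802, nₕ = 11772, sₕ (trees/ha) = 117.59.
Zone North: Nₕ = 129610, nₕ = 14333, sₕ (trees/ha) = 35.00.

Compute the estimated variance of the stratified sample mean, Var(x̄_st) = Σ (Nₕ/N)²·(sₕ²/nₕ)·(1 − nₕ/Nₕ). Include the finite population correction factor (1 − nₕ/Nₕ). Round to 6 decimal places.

0.065808

N = 343205. Term for each stratum: Wₕ²sₕ²/nₕ·(1−nₕ/Nₕ).
Var(x̄_st) = 0.027810732 + 0.007383587 + 0.019772550 + 0.010841090 = 0.065807958 → 0.065808.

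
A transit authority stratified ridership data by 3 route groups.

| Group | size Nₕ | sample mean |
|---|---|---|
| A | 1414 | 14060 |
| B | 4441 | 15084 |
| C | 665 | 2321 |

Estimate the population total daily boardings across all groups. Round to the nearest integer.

88412349

A: 1414·14060 = 19880840
B: 4441·15084 = 66988044
C: 665·2321 = 1543465
τ̂ = Σ Nₕx̄ₕ = 88412349.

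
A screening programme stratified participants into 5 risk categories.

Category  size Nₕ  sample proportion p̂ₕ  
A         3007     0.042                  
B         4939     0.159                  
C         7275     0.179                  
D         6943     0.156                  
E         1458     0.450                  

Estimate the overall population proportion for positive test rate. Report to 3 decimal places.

0.167

Wₕ = Nₕ/N with N = 23622: 0.1273, 0.2091, 0.3080, 0.2939, 0.0617.
p̂_st = 0.1273·0.042 + 0.2091·0.159 + 0.3080·0.179 + 0.2939·0.156 + 0.0617·0.450 ≈ 0.16735... → 0.167.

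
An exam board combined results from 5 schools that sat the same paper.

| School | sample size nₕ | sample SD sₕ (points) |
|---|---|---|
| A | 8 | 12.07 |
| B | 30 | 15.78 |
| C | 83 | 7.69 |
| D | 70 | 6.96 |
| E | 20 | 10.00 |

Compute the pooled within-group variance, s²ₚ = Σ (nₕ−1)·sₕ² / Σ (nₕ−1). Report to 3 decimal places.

88.994

Degrees of freedom: 7 + 29 + 82 + 69 + 19 = 206.
Σ(nₕ−1)sₕ² = 7·145.6849 + 29·249.0084 + 82·59.1361 + 69·48.4416 + 19·100 = 18332.6685.
s²ₚ = 18332.6685 / 206 = 88.99354... → 88.994.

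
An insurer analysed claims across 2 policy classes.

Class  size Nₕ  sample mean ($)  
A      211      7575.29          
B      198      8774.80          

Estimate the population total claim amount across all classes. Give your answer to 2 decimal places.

3335796.59

A: 211·7575.29 = 1598386.19
B: 198·8774.80 = 1737410.4
τ̂ = Σ Nₕx̄ₕ = 3335796.59.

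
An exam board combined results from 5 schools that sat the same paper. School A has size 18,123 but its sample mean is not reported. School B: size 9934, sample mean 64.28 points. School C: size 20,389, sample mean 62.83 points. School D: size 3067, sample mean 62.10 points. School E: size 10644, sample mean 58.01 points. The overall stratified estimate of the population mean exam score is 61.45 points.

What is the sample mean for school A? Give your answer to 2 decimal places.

N = 18123 + 9934 + 20389 + 3067 + 10644 = 62157.
Overall total = μ·N = 61.45·62157 = 3819547.65.
Subtract the known strata: 9934·64.28 + 20389·62.83 + 3067·62.10 + 10644·58.01 = 2727517.53.
Remaining total for school A: 3819547.65 − 2727517.53 = 1092030.12.
Divide by its size: 1092030.12 / 18123 = 60.2566... → 60.26.

60.26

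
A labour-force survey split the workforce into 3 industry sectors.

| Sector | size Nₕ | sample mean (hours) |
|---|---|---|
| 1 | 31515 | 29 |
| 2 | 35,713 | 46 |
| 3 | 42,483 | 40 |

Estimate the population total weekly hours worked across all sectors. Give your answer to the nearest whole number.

1: 31515·29 = 913935
2: 35713·46 = 1642798
3: 42483·40 = 1699320
τ̂ = Σ Nₕx̄ₕ = 4256053.

4256053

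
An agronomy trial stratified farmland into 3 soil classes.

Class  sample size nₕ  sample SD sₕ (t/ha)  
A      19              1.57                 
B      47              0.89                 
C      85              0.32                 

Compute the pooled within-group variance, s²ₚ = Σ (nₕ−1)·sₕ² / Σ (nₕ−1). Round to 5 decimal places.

0.60410

A: (19−1)·1.57² = 18·2.4649 = 44.3682
B: (47−1)·0.89² = 46·0.7921 = 36.4366
C: (85−1)·0.32² = 84·0.1024 = 8.6016
Numerator = 89.4064; denominator = Σ(nₕ−1) = 148.
s²ₚ = 89.4064/148 = 0.6040973... → 0.60410.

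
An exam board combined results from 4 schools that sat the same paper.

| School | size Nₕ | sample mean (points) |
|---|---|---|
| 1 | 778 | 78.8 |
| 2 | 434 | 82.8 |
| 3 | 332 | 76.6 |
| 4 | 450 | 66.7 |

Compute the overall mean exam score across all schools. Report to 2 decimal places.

N = 1994; weights Wₕ = Nₕ/N = (0.3902, 0.2177, 0.1665, 0.2257).
x̄_st = Σ Wₕ·x̄ₕ = 0.3902·78.8 + 0.2177·82.8 + 0.1665·76.6 + 0.2257·66.7 ≈ 76.5736...
→ 76.57.

76.57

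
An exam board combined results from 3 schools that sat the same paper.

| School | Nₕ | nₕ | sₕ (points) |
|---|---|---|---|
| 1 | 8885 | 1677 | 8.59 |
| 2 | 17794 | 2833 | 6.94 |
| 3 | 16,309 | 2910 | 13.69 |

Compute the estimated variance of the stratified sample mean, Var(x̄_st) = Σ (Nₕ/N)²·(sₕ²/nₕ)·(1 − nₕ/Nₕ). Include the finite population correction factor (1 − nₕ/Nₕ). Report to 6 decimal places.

0.011590

N = 42988. Term for each stratum: Wₕ²sₕ²/nₕ·(1−nₕ/Nₕ).
Var(x̄_st) = 0.001524864 + 0.002449131 + 0.007615863 = 0.011589858 → 0.011590.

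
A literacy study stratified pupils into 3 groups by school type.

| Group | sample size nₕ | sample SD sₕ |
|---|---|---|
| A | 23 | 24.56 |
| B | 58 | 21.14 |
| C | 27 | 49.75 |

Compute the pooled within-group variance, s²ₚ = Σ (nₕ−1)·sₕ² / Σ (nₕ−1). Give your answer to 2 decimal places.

A: (23−1)·24.56² = 22·603.1936 = 13270.2592
B: (58−1)·21.14² = 57·446.8996 = 25473.2772
C: (27−1)·49.75² = 26·2475.0625 = 64351.625
Numerator = 103095.1614; denominator = Σ(nₕ−1) = 105.
s²ₚ = 103095.1614/105 = 981.8587... → 981.86.

981.86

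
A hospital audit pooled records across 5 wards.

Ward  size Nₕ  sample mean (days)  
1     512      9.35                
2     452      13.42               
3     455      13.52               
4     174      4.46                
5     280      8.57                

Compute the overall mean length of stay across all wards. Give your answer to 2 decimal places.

N = 512 + 452 + 455 + 174 + 280 = 1873.
Weight each subgroup mean by Nₕ/N and sum.
Σ Nₕx̄ₕ = 512·9.35 + 452·13.42 + 455·13.52 + 174·4.46 + 280·8.57 = 4787.2 + 6065.84 + 6151.6 + 776.04 + 2399.6 = 20180.28.
Divide by N: 20180.28 / 1873 = 10.7743... → 10.77.

10.77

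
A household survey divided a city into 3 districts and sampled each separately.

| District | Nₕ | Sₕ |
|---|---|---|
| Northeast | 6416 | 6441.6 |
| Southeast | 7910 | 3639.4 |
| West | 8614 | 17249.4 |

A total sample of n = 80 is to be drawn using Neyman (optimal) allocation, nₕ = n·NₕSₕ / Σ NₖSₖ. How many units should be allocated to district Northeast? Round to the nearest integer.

Northeast: NₕSₕ = 6416·6441.6 = 41329305.6
Southeast: NₕSₕ = 7910·3639.4 = 28787654
West: NₕSₕ = 8614·17249.4 = 148586331.6
Σ NₕSₕ = 218703291.2.
n_Northeast = 80·41329305.6/218703291.2 = 15.118... → 15.

15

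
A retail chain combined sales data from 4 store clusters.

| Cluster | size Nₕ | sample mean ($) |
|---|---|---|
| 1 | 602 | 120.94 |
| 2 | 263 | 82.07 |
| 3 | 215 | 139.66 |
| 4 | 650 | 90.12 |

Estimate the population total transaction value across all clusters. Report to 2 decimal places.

182995.19

1: 602·120.94 = 72805.88
2: 263·82.07 = 21584.41
3: 215·139.66 = 30026.9
4: 650·90.12 = 58578
τ̂ = Σ Nₕx̄ₕ = 182995.19.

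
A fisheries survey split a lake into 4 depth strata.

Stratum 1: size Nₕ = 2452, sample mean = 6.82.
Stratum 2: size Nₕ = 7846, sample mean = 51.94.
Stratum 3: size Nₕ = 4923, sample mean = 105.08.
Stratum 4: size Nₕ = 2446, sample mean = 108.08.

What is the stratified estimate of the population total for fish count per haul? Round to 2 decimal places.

1: 2452·6.82 = 16722.64
2: 7846·51.94 = 407521.24
3: 4923·105.08 = 517308.84
4: 2446·108.08 = 264363.68
τ̂ = Σ Nₕx̄ₕ = 1205916.40.

1205916.40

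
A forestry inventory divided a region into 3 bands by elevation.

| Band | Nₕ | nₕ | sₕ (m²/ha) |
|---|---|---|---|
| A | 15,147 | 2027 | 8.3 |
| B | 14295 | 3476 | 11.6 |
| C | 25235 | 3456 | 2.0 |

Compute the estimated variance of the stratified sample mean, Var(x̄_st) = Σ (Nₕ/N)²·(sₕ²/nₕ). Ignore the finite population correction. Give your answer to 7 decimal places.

0.0055008

N = 54677; Wₕ = Nₕ/N.
band A: (15147/54677)²·8.3²/2027 = 0.0026082327
band B: (14295/54677)²·11.6²/3476 = 0.0026460325
band C: (25235/54677)²·2.0²/3456 = 0.0002465378
Sum = 0.0055008030 → 0.0055008.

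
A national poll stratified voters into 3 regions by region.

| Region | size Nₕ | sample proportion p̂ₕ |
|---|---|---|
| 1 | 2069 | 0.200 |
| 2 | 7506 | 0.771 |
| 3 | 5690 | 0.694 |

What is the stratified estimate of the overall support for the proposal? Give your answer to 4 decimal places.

Wₕ = Nₕ/N with N = 15265: 0.1355, 0.4917, 0.3727.
p̂_st = 0.1355·0.200 + 0.4917·0.771 + 0.3727·0.694 ≈ 0.664906... → 0.6649.

0.6649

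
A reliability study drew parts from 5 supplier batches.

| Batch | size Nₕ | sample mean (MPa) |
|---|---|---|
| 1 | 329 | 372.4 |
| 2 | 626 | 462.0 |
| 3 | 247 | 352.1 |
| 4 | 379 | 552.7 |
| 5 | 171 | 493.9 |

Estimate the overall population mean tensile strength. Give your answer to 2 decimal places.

452.41

N = 1752; weights Wₕ = Nₕ/N = (0.1878, 0.3573, 0.1410, 0.2163, 0.0976).
x̄_st = Σ Wₕ·x̄ₕ = 0.1878·372.4 + 0.3573·462.0 + 0.1410·352.1 + 0.2163·552.7 + 0.0976·493.9 ≈ 452.4147...
→ 452.41.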